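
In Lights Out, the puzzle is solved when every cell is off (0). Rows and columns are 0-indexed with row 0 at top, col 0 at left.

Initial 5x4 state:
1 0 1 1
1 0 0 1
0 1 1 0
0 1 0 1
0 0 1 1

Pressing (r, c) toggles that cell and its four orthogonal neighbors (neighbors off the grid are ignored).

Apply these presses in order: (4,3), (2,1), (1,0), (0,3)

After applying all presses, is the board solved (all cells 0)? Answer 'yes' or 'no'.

After press 1 at (4,3):
1 0 1 1
1 0 0 1
0 1 1 0
0 1 0 0
0 0 0 0

After press 2 at (2,1):
1 0 1 1
1 1 0 1
1 0 0 0
0 0 0 0
0 0 0 0

After press 3 at (1,0):
0 0 1 1
0 0 0 1
0 0 0 0
0 0 0 0
0 0 0 0

After press 4 at (0,3):
0 0 0 0
0 0 0 0
0 0 0 0
0 0 0 0
0 0 0 0

Lights still on: 0

Answer: yes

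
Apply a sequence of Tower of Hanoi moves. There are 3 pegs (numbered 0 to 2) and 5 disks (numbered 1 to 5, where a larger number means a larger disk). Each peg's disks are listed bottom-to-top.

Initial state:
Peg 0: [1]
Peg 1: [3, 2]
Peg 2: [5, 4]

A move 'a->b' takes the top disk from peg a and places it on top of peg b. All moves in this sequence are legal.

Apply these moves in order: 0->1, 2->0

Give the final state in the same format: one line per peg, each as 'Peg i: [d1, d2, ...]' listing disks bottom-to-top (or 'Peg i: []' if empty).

After move 1 (0->1):
Peg 0: []
Peg 1: [3, 2, 1]
Peg 2: [5, 4]

After move 2 (2->0):
Peg 0: [4]
Peg 1: [3, 2, 1]
Peg 2: [5]

Answer: Peg 0: [4]
Peg 1: [3, 2, 1]
Peg 2: [5]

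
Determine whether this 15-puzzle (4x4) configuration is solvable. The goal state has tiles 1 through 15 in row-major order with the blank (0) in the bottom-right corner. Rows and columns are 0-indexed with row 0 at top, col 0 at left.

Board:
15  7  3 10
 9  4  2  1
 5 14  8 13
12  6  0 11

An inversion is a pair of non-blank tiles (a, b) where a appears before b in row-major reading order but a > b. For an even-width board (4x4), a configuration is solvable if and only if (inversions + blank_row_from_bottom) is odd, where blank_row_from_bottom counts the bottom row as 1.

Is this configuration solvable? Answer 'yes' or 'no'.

Inversions: 49
Blank is in row 3 (0-indexed from top), which is row 1 counting from the bottom (bottom = 1).
49 + 1 = 50, which is even, so the puzzle is not solvable.

Answer: no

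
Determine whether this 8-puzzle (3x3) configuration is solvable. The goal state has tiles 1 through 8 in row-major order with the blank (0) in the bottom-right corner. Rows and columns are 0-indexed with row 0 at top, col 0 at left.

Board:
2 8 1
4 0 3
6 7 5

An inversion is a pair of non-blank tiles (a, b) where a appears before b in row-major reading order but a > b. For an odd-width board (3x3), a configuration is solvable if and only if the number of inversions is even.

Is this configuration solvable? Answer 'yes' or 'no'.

Inversions (pairs i<j in row-major order where tile[i] > tile[j] > 0): 10
10 is even, so the puzzle is solvable.

Answer: yes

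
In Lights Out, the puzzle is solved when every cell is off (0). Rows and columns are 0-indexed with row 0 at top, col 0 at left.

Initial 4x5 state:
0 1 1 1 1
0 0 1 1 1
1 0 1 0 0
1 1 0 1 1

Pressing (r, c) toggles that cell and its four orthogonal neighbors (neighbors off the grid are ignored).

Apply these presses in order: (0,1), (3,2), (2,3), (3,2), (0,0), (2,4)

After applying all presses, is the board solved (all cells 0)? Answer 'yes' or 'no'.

Answer: no

Derivation:
After press 1 at (0,1):
1 0 0 1 1
0 1 1 1 1
1 0 1 0 0
1 1 0 1 1

After press 2 at (3,2):
1 0 0 1 1
0 1 1 1 1
1 0 0 0 0
1 0 1 0 1

After press 3 at (2,3):
1 0 0 1 1
0 1 1 0 1
1 0 1 1 1
1 0 1 1 1

After press 4 at (3,2):
1 0 0 1 1
0 1 1 0 1
1 0 0 1 1
1 1 0 0 1

After press 5 at (0,0):
0 1 0 1 1
1 1 1 0 1
1 0 0 1 1
1 1 0 0 1

After press 6 at (2,4):
0 1 0 1 1
1 1 1 0 0
1 0 0 0 0
1 1 0 0 0

Lights still on: 9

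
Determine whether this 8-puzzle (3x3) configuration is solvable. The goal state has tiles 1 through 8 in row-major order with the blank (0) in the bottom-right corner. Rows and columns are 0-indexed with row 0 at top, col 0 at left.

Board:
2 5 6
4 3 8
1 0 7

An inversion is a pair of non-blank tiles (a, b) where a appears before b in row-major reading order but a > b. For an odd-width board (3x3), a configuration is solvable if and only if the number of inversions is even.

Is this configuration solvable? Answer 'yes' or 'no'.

Answer: yes

Derivation:
Inversions (pairs i<j in row-major order where tile[i] > tile[j] > 0): 12
12 is even, so the puzzle is solvable.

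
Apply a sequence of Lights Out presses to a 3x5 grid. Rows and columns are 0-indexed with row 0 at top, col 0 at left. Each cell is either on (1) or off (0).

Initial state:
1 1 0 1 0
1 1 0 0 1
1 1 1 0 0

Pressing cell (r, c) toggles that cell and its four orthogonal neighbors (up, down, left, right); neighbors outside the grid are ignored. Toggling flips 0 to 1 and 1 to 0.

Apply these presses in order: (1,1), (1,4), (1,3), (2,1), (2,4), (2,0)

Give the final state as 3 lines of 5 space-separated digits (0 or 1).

Answer: 1 0 0 0 1
1 1 0 0 0
1 0 0 0 0

Derivation:
After press 1 at (1,1):
1 0 0 1 0
0 0 1 0 1
1 0 1 0 0

After press 2 at (1,4):
1 0 0 1 1
0 0 1 1 0
1 0 1 0 1

After press 3 at (1,3):
1 0 0 0 1
0 0 0 0 1
1 0 1 1 1

After press 4 at (2,1):
1 0 0 0 1
0 1 0 0 1
0 1 0 1 1

After press 5 at (2,4):
1 0 0 0 1
0 1 0 0 0
0 1 0 0 0

After press 6 at (2,0):
1 0 0 0 1
1 1 0 0 0
1 0 0 0 0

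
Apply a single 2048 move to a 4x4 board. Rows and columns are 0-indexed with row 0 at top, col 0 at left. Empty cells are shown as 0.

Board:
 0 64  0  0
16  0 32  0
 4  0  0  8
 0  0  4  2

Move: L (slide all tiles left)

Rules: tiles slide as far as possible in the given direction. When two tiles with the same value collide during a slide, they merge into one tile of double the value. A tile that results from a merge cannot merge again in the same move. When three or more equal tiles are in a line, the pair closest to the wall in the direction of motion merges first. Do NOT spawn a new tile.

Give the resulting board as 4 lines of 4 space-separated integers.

Slide left:
row 0: [0, 64, 0, 0] -> [64, 0, 0, 0]
row 1: [16, 0, 32, 0] -> [16, 32, 0, 0]
row 2: [4, 0, 0, 8] -> [4, 8, 0, 0]
row 3: [0, 0, 4, 2] -> [4, 2, 0, 0]

Answer: 64  0  0  0
16 32  0  0
 4  8  0  0
 4  2  0  0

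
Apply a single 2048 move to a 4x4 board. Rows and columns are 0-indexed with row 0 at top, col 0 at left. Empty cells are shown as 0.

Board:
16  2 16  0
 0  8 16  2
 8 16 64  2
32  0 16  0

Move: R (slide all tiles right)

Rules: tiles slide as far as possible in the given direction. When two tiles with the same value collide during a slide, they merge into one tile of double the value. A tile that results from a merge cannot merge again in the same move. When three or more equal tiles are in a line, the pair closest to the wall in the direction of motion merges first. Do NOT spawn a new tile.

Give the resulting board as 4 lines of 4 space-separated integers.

Answer:  0 16  2 16
 0  8 16  2
 8 16 64  2
 0  0 32 16

Derivation:
Slide right:
row 0: [16, 2, 16, 0] -> [0, 16, 2, 16]
row 1: [0, 8, 16, 2] -> [0, 8, 16, 2]
row 2: [8, 16, 64, 2] -> [8, 16, 64, 2]
row 3: [32, 0, 16, 0] -> [0, 0, 32, 16]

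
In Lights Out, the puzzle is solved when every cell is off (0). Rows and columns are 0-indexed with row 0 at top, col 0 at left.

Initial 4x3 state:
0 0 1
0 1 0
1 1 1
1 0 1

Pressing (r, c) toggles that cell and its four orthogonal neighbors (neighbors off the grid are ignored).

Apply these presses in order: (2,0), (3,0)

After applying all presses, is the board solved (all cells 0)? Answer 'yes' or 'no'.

Answer: no

Derivation:
After press 1 at (2,0):
0 0 1
1 1 0
0 0 1
0 0 1

After press 2 at (3,0):
0 0 1
1 1 0
1 0 1
1 1 1

Lights still on: 8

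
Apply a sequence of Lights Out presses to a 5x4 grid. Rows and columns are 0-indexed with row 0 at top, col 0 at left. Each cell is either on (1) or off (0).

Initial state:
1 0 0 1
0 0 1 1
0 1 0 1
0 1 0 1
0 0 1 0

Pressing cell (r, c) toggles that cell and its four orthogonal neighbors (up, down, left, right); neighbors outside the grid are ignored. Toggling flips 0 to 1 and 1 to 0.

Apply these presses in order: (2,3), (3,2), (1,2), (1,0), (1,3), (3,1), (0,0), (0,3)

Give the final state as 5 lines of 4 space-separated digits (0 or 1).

After press 1 at (2,3):
1 0 0 1
0 0 1 0
0 1 1 0
0 1 0 0
0 0 1 0

After press 2 at (3,2):
1 0 0 1
0 0 1 0
0 1 0 0
0 0 1 1
0 0 0 0

After press 3 at (1,2):
1 0 1 1
0 1 0 1
0 1 1 0
0 0 1 1
0 0 0 0

After press 4 at (1,0):
0 0 1 1
1 0 0 1
1 1 1 0
0 0 1 1
0 0 0 0

After press 5 at (1,3):
0 0 1 0
1 0 1 0
1 1 1 1
0 0 1 1
0 0 0 0

After press 6 at (3,1):
0 0 1 0
1 0 1 0
1 0 1 1
1 1 0 1
0 1 0 0

After press 7 at (0,0):
1 1 1 0
0 0 1 0
1 0 1 1
1 1 0 1
0 1 0 0

After press 8 at (0,3):
1 1 0 1
0 0 1 1
1 0 1 1
1 1 0 1
0 1 0 0

Answer: 1 1 0 1
0 0 1 1
1 0 1 1
1 1 0 1
0 1 0 0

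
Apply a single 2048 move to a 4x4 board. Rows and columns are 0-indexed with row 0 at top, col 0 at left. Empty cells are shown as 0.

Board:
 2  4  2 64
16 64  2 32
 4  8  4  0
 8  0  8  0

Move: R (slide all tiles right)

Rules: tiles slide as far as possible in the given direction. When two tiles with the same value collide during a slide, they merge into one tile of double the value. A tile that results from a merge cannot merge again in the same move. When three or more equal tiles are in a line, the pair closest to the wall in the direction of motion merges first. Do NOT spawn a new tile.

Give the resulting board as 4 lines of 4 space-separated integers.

Answer:  2  4  2 64
16 64  2 32
 0  4  8  4
 0  0  0 16

Derivation:
Slide right:
row 0: [2, 4, 2, 64] -> [2, 4, 2, 64]
row 1: [16, 64, 2, 32] -> [16, 64, 2, 32]
row 2: [4, 8, 4, 0] -> [0, 4, 8, 4]
row 3: [8, 0, 8, 0] -> [0, 0, 0, 16]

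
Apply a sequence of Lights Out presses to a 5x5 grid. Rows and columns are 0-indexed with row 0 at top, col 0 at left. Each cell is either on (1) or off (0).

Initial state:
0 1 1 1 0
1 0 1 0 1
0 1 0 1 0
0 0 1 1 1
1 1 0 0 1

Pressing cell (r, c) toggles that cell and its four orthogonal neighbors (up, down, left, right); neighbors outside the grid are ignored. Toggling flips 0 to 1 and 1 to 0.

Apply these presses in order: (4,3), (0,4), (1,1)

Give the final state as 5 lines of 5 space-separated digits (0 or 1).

Answer: 0 0 1 0 1
0 1 0 0 0
0 0 0 1 0
0 0 1 0 1
1 1 1 1 0

Derivation:
After press 1 at (4,3):
0 1 1 1 0
1 0 1 0 1
0 1 0 1 0
0 0 1 0 1
1 1 1 1 0

After press 2 at (0,4):
0 1 1 0 1
1 0 1 0 0
0 1 0 1 0
0 0 1 0 1
1 1 1 1 0

After press 3 at (1,1):
0 0 1 0 1
0 1 0 0 0
0 0 0 1 0
0 0 1 0 1
1 1 1 1 0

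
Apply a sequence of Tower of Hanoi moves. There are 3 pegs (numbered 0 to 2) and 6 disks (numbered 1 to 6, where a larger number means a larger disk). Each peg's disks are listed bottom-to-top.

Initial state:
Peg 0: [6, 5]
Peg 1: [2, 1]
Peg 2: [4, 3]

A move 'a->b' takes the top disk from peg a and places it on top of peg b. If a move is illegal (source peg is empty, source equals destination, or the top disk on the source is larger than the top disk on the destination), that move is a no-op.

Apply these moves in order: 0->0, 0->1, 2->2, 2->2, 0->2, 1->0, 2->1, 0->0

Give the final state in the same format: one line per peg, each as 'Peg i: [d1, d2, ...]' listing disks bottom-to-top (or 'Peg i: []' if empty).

Answer: Peg 0: [6, 5, 1]
Peg 1: [2]
Peg 2: [4, 3]

Derivation:
After move 1 (0->0):
Peg 0: [6, 5]
Peg 1: [2, 1]
Peg 2: [4, 3]

After move 2 (0->1):
Peg 0: [6, 5]
Peg 1: [2, 1]
Peg 2: [4, 3]

After move 3 (2->2):
Peg 0: [6, 5]
Peg 1: [2, 1]
Peg 2: [4, 3]

After move 4 (2->2):
Peg 0: [6, 5]
Peg 1: [2, 1]
Peg 2: [4, 3]

After move 5 (0->2):
Peg 0: [6, 5]
Peg 1: [2, 1]
Peg 2: [4, 3]

After move 6 (1->0):
Peg 0: [6, 5, 1]
Peg 1: [2]
Peg 2: [4, 3]

After move 7 (2->1):
Peg 0: [6, 5, 1]
Peg 1: [2]
Peg 2: [4, 3]

After move 8 (0->0):
Peg 0: [6, 5, 1]
Peg 1: [2]
Peg 2: [4, 3]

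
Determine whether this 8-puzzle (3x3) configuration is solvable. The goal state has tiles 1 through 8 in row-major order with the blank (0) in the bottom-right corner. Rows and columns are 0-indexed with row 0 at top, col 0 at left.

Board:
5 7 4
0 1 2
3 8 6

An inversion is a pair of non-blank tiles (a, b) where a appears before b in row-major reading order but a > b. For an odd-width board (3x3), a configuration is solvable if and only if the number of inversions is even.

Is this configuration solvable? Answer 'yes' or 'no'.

Inversions (pairs i<j in row-major order where tile[i] > tile[j] > 0): 13
13 is odd, so the puzzle is not solvable.

Answer: no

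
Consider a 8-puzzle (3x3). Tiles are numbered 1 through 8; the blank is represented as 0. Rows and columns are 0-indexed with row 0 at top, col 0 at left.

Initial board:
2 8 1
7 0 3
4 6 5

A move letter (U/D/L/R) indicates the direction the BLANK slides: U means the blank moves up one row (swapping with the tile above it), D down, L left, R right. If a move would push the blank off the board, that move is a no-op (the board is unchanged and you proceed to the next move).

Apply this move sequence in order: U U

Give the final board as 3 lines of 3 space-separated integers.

Answer: 2 0 1
7 8 3
4 6 5

Derivation:
After move 1 (U):
2 0 1
7 8 3
4 6 5

After move 2 (U):
2 0 1
7 8 3
4 6 5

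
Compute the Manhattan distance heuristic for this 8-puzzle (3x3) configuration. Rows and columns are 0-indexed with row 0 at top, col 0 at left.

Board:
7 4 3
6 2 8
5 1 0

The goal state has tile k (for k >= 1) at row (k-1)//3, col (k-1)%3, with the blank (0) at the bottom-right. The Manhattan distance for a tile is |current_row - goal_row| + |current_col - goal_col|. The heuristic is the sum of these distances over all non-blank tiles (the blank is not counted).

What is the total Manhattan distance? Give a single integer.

Tile 7: (0,0)->(2,0) = 2
Tile 4: (0,1)->(1,0) = 2
Tile 3: (0,2)->(0,2) = 0
Tile 6: (1,0)->(1,2) = 2
Tile 2: (1,1)->(0,1) = 1
Tile 8: (1,2)->(2,1) = 2
Tile 5: (2,0)->(1,1) = 2
Tile 1: (2,1)->(0,0) = 3
Sum: 2 + 2 + 0 + 2 + 1 + 2 + 2 + 3 = 14

Answer: 14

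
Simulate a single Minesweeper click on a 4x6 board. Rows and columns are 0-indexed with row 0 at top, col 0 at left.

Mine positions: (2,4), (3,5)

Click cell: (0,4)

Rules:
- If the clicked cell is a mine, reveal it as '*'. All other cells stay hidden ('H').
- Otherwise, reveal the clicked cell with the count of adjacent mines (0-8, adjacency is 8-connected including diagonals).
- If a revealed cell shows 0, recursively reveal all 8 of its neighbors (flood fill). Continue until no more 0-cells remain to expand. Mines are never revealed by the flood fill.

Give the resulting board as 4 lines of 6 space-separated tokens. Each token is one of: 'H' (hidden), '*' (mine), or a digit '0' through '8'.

0 0 0 0 0 0
0 0 0 1 1 1
0 0 0 1 H H
0 0 0 1 H H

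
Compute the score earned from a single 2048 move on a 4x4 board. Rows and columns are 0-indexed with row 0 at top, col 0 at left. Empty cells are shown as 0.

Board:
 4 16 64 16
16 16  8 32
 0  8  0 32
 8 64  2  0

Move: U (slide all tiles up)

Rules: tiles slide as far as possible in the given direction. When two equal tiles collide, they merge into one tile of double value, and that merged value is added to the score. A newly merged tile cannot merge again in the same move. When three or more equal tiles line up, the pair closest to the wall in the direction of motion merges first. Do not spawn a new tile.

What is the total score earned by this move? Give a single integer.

Slide up:
col 0: [4, 16, 0, 8] -> [4, 16, 8, 0]  score +0 (running 0)
col 1: [16, 16, 8, 64] -> [32, 8, 64, 0]  score +32 (running 32)
col 2: [64, 8, 0, 2] -> [64, 8, 2, 0]  score +0 (running 32)
col 3: [16, 32, 32, 0] -> [16, 64, 0, 0]  score +64 (running 96)
Board after move:
 4 32 64 16
16  8  8 64
 8 64  2  0
 0  0  0  0

Answer: 96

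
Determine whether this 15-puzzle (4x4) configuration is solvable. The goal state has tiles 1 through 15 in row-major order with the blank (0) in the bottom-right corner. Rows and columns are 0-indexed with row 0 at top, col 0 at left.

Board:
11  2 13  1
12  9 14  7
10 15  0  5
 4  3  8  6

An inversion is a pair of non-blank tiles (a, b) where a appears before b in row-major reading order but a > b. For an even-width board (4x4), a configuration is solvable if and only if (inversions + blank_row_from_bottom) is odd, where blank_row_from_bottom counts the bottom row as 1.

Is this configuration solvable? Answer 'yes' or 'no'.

Inversions: 60
Blank is in row 2 (0-indexed from top), which is row 2 counting from the bottom (bottom = 1).
60 + 2 = 62, which is even, so the puzzle is not solvable.

Answer: no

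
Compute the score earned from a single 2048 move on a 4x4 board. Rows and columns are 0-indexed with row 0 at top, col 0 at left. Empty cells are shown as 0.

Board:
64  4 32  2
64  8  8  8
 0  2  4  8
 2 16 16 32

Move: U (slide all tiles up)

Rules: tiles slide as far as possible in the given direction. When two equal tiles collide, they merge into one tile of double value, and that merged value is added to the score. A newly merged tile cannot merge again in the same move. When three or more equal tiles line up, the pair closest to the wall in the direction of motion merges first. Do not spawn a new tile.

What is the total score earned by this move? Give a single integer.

Slide up:
col 0: [64, 64, 0, 2] -> [128, 2, 0, 0]  score +128 (running 128)
col 1: [4, 8, 2, 16] -> [4, 8, 2, 16]  score +0 (running 128)
col 2: [32, 8, 4, 16] -> [32, 8, 4, 16]  score +0 (running 128)
col 3: [2, 8, 8, 32] -> [2, 16, 32, 0]  score +16 (running 144)
Board after move:
128   4  32   2
  2   8   8  16
  0   2   4  32
  0  16  16   0

Answer: 144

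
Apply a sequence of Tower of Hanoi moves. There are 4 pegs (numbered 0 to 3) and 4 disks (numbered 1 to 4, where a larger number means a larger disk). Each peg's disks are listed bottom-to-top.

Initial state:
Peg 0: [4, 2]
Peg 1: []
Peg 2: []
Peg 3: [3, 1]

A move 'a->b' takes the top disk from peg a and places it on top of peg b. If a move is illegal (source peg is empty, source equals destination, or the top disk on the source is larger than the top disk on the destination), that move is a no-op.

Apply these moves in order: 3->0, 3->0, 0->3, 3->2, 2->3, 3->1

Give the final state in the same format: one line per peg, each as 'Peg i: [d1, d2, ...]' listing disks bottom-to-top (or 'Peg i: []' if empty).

After move 1 (3->0):
Peg 0: [4, 2, 1]
Peg 1: []
Peg 2: []
Peg 3: [3]

After move 2 (3->0):
Peg 0: [4, 2, 1]
Peg 1: []
Peg 2: []
Peg 3: [3]

After move 3 (0->3):
Peg 0: [4, 2]
Peg 1: []
Peg 2: []
Peg 3: [3, 1]

After move 4 (3->2):
Peg 0: [4, 2]
Peg 1: []
Peg 2: [1]
Peg 3: [3]

After move 5 (2->3):
Peg 0: [4, 2]
Peg 1: []
Peg 2: []
Peg 3: [3, 1]

After move 6 (3->1):
Peg 0: [4, 2]
Peg 1: [1]
Peg 2: []
Peg 3: [3]

Answer: Peg 0: [4, 2]
Peg 1: [1]
Peg 2: []
Peg 3: [3]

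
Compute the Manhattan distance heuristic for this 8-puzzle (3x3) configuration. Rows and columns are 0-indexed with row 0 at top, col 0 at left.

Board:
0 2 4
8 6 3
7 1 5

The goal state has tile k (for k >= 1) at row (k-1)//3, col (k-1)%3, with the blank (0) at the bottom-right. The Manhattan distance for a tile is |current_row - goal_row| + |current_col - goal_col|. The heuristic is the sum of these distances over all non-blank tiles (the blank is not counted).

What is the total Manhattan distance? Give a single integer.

Answer: 12

Derivation:
Tile 2: (0,1)->(0,1) = 0
Tile 4: (0,2)->(1,0) = 3
Tile 8: (1,0)->(2,1) = 2
Tile 6: (1,1)->(1,2) = 1
Tile 3: (1,2)->(0,2) = 1
Tile 7: (2,0)->(2,0) = 0
Tile 1: (2,1)->(0,0) = 3
Tile 5: (2,2)->(1,1) = 2
Sum: 0 + 3 + 2 + 1 + 1 + 0 + 3 + 2 = 12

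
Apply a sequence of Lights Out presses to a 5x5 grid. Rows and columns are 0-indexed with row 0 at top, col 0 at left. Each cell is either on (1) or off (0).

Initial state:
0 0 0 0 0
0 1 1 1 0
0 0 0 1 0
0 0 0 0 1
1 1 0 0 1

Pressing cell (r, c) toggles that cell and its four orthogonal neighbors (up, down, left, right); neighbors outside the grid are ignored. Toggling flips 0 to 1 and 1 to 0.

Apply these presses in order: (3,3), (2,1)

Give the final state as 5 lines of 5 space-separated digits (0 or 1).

Answer: 0 0 0 0 0
0 0 1 1 0
1 1 1 0 0
0 1 1 1 0
1 1 0 1 1

Derivation:
After press 1 at (3,3):
0 0 0 0 0
0 1 1 1 0
0 0 0 0 0
0 0 1 1 0
1 1 0 1 1

After press 2 at (2,1):
0 0 0 0 0
0 0 1 1 0
1 1 1 0 0
0 1 1 1 0
1 1 0 1 1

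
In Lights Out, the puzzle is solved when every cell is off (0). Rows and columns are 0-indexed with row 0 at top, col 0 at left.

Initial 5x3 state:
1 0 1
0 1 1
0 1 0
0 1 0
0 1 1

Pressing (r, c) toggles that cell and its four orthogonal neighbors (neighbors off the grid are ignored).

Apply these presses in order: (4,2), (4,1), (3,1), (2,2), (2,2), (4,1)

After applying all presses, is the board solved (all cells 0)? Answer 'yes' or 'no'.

After press 1 at (4,2):
1 0 1
0 1 1
0 1 0
0 1 1
0 0 0

After press 2 at (4,1):
1 0 1
0 1 1
0 1 0
0 0 1
1 1 1

After press 3 at (3,1):
1 0 1
0 1 1
0 0 0
1 1 0
1 0 1

After press 4 at (2,2):
1 0 1
0 1 0
0 1 1
1 1 1
1 0 1

After press 5 at (2,2):
1 0 1
0 1 1
0 0 0
1 1 0
1 0 1

After press 6 at (4,1):
1 0 1
0 1 1
0 0 0
1 0 0
0 1 0

Lights still on: 6

Answer: no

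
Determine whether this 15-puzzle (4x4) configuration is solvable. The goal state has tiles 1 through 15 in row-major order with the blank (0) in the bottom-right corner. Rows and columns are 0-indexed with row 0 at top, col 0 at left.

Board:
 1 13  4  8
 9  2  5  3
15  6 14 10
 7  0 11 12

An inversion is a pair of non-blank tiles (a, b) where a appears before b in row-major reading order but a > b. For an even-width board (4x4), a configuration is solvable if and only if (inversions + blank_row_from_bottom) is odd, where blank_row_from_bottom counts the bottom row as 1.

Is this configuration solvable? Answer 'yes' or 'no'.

Answer: no

Derivation:
Inversions: 35
Blank is in row 3 (0-indexed from top), which is row 1 counting from the bottom (bottom = 1).
35 + 1 = 36, which is even, so the puzzle is not solvable.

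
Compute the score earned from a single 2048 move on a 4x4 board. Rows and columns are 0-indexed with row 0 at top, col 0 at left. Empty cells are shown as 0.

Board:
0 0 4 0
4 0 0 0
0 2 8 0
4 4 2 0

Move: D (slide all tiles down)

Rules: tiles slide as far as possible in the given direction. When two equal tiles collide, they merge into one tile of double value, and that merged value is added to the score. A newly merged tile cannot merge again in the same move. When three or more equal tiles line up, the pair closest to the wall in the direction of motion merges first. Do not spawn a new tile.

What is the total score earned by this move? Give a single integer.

Slide down:
col 0: [0, 4, 0, 4] -> [0, 0, 0, 8]  score +8 (running 8)
col 1: [0, 0, 2, 4] -> [0, 0, 2, 4]  score +0 (running 8)
col 2: [4, 0, 8, 2] -> [0, 4, 8, 2]  score +0 (running 8)
col 3: [0, 0, 0, 0] -> [0, 0, 0, 0]  score +0 (running 8)
Board after move:
0 0 0 0
0 0 4 0
0 2 8 0
8 4 2 0

Answer: 8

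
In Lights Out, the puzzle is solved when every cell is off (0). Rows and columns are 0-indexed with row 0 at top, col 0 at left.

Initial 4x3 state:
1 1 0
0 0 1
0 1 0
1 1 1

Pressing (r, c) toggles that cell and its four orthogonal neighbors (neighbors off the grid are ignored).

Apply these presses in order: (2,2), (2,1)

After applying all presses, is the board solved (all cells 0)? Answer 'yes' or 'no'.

After press 1 at (2,2):
1 1 0
0 0 0
0 0 1
1 1 0

After press 2 at (2,1):
1 1 0
0 1 0
1 1 0
1 0 0

Lights still on: 6

Answer: no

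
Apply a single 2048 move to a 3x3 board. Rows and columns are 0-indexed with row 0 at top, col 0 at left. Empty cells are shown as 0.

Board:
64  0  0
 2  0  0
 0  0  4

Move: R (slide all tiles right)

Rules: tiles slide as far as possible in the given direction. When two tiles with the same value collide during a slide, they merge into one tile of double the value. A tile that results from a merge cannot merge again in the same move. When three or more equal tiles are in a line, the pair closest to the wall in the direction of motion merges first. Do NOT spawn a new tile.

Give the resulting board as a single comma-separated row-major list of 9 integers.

Answer: 0, 0, 64, 0, 0, 2, 0, 0, 4

Derivation:
Slide right:
row 0: [64, 0, 0] -> [0, 0, 64]
row 1: [2, 0, 0] -> [0, 0, 2]
row 2: [0, 0, 4] -> [0, 0, 4]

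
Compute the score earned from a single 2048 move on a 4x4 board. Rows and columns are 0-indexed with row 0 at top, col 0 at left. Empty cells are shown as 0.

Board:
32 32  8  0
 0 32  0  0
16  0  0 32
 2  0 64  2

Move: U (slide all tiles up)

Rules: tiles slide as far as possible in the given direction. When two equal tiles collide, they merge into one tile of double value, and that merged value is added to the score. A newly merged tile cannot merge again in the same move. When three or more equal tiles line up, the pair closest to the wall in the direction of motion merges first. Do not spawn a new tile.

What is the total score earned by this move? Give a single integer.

Slide up:
col 0: [32, 0, 16, 2] -> [32, 16, 2, 0]  score +0 (running 0)
col 1: [32, 32, 0, 0] -> [64, 0, 0, 0]  score +64 (running 64)
col 2: [8, 0, 0, 64] -> [8, 64, 0, 0]  score +0 (running 64)
col 3: [0, 0, 32, 2] -> [32, 2, 0, 0]  score +0 (running 64)
Board after move:
32 64  8 32
16  0 64  2
 2  0  0  0
 0  0  0  0

Answer: 64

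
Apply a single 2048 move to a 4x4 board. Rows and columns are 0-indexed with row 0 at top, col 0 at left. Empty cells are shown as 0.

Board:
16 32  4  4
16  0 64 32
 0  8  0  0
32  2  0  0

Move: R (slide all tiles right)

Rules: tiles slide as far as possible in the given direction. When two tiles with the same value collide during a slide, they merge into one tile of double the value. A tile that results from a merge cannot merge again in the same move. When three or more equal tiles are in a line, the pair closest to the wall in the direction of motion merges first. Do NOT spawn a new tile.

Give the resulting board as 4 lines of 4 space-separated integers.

Answer:  0 16 32  8
 0 16 64 32
 0  0  0  8
 0  0 32  2

Derivation:
Slide right:
row 0: [16, 32, 4, 4] -> [0, 16, 32, 8]
row 1: [16, 0, 64, 32] -> [0, 16, 64, 32]
row 2: [0, 8, 0, 0] -> [0, 0, 0, 8]
row 3: [32, 2, 0, 0] -> [0, 0, 32, 2]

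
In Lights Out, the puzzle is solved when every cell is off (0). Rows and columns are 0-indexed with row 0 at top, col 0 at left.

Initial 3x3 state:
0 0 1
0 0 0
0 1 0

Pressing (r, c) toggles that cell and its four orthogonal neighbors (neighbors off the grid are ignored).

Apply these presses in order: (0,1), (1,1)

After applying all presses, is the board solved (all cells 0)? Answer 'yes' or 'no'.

After press 1 at (0,1):
1 1 0
0 1 0
0 1 0

After press 2 at (1,1):
1 0 0
1 0 1
0 0 0

Lights still on: 3

Answer: no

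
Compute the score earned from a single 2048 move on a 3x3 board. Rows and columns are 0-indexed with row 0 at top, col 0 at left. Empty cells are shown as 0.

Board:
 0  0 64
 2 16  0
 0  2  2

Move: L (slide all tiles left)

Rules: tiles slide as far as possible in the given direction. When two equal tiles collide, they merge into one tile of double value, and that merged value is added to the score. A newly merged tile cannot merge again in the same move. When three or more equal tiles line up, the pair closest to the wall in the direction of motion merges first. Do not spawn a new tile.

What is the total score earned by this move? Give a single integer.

Slide left:
row 0: [0, 0, 64] -> [64, 0, 0]  score +0 (running 0)
row 1: [2, 16, 0] -> [2, 16, 0]  score +0 (running 0)
row 2: [0, 2, 2] -> [4, 0, 0]  score +4 (running 4)
Board after move:
64  0  0
 2 16  0
 4  0  0

Answer: 4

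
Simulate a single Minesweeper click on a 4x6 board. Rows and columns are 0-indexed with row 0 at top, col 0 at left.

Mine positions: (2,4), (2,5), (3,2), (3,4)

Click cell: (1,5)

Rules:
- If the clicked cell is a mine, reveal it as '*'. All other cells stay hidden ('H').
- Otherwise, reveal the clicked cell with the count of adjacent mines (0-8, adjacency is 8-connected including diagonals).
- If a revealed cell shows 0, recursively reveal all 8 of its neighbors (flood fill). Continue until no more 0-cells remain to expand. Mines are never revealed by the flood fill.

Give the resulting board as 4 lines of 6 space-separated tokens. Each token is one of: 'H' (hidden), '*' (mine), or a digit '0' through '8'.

H H H H H H
H H H H H 2
H H H H H H
H H H H H H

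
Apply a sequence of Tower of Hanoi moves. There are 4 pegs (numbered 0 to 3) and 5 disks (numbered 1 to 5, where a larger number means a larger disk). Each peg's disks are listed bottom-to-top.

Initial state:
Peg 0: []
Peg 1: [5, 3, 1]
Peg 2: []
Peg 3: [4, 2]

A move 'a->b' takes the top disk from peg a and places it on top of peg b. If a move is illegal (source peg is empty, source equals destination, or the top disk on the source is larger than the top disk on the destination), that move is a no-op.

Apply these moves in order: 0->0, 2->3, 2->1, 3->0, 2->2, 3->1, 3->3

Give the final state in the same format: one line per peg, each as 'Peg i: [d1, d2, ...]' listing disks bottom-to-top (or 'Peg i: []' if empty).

Answer: Peg 0: [2]
Peg 1: [5, 3, 1]
Peg 2: []
Peg 3: [4]

Derivation:
After move 1 (0->0):
Peg 0: []
Peg 1: [5, 3, 1]
Peg 2: []
Peg 3: [4, 2]

After move 2 (2->3):
Peg 0: []
Peg 1: [5, 3, 1]
Peg 2: []
Peg 3: [4, 2]

After move 3 (2->1):
Peg 0: []
Peg 1: [5, 3, 1]
Peg 2: []
Peg 3: [4, 2]

After move 4 (3->0):
Peg 0: [2]
Peg 1: [5, 3, 1]
Peg 2: []
Peg 3: [4]

After move 5 (2->2):
Peg 0: [2]
Peg 1: [5, 3, 1]
Peg 2: []
Peg 3: [4]

After move 6 (3->1):
Peg 0: [2]
Peg 1: [5, 3, 1]
Peg 2: []
Peg 3: [4]

After move 7 (3->3):
Peg 0: [2]
Peg 1: [5, 3, 1]
Peg 2: []
Peg 3: [4]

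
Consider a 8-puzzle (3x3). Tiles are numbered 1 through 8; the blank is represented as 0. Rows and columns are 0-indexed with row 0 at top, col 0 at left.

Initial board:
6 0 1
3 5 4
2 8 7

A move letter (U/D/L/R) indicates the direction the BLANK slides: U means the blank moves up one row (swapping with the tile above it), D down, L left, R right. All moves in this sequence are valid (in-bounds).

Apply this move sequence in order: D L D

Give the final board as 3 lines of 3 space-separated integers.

Answer: 6 5 1
2 3 4
0 8 7

Derivation:
After move 1 (D):
6 5 1
3 0 4
2 8 7

After move 2 (L):
6 5 1
0 3 4
2 8 7

After move 3 (D):
6 5 1
2 3 4
0 8 7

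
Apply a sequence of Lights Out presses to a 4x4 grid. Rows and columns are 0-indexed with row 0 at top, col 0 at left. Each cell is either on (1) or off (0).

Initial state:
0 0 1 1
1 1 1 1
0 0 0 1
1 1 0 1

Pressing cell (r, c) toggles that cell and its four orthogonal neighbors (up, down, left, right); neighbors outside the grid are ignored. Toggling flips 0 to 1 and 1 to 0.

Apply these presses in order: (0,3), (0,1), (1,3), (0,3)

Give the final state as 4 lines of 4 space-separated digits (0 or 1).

After press 1 at (0,3):
0 0 0 0
1 1 1 0
0 0 0 1
1 1 0 1

After press 2 at (0,1):
1 1 1 0
1 0 1 0
0 0 0 1
1 1 0 1

After press 3 at (1,3):
1 1 1 1
1 0 0 1
0 0 0 0
1 1 0 1

After press 4 at (0,3):
1 1 0 0
1 0 0 0
0 0 0 0
1 1 0 1

Answer: 1 1 0 0
1 0 0 0
0 0 0 0
1 1 0 1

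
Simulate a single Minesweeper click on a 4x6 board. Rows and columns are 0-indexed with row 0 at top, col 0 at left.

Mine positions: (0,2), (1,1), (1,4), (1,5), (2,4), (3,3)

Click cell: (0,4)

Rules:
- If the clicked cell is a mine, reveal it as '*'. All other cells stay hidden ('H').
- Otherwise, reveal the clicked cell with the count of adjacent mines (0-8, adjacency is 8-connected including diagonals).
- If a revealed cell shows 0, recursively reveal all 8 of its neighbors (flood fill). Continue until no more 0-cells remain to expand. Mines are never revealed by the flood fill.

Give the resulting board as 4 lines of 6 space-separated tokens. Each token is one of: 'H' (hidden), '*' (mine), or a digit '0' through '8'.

H H H H 2 H
H H H H H H
H H H H H H
H H H H H H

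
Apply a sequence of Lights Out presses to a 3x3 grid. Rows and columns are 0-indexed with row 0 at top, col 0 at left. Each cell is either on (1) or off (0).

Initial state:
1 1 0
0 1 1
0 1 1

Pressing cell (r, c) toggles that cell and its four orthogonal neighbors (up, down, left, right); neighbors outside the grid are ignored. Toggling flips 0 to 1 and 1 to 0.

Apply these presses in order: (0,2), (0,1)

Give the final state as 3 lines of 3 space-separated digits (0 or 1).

Answer: 0 1 0
0 0 0
0 1 1

Derivation:
After press 1 at (0,2):
1 0 1
0 1 0
0 1 1

After press 2 at (0,1):
0 1 0
0 0 0
0 1 1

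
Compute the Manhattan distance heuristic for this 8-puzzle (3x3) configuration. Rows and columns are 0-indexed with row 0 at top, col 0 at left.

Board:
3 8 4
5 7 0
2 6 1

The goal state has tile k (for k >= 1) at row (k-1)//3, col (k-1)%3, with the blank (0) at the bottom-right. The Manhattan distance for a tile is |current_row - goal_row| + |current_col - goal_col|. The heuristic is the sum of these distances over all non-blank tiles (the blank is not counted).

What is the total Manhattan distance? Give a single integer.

Answer: 19

Derivation:
Tile 3: (0,0)->(0,2) = 2
Tile 8: (0,1)->(2,1) = 2
Tile 4: (0,2)->(1,0) = 3
Tile 5: (1,0)->(1,1) = 1
Tile 7: (1,1)->(2,0) = 2
Tile 2: (2,0)->(0,1) = 3
Tile 6: (2,1)->(1,2) = 2
Tile 1: (2,2)->(0,0) = 4
Sum: 2 + 2 + 3 + 1 + 2 + 3 + 2 + 4 = 19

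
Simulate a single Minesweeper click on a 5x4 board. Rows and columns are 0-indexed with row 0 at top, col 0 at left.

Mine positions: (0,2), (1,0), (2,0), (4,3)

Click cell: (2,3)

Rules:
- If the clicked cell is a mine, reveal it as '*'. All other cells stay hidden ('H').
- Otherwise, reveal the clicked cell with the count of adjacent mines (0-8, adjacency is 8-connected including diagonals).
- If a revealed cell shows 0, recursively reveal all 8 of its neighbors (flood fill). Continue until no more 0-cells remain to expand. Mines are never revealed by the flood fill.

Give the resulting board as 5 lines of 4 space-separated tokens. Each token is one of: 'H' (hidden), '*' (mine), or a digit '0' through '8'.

H H H H
H 3 1 1
H 2 0 0
H 1 1 1
H H H H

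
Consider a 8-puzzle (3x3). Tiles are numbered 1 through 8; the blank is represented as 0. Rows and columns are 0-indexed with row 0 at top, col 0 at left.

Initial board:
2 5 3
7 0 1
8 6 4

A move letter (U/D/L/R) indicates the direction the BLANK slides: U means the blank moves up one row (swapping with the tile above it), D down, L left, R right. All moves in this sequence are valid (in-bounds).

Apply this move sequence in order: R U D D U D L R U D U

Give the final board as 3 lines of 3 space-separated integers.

Answer: 2 5 3
7 1 0
8 6 4

Derivation:
After move 1 (R):
2 5 3
7 1 0
8 6 4

After move 2 (U):
2 5 0
7 1 3
8 6 4

After move 3 (D):
2 5 3
7 1 0
8 6 4

After move 4 (D):
2 5 3
7 1 4
8 6 0

After move 5 (U):
2 5 3
7 1 0
8 6 4

After move 6 (D):
2 5 3
7 1 4
8 6 0

After move 7 (L):
2 5 3
7 1 4
8 0 6

After move 8 (R):
2 5 3
7 1 4
8 6 0

After move 9 (U):
2 5 3
7 1 0
8 6 4

After move 10 (D):
2 5 3
7 1 4
8 6 0

After move 11 (U):
2 5 3
7 1 0
8 6 4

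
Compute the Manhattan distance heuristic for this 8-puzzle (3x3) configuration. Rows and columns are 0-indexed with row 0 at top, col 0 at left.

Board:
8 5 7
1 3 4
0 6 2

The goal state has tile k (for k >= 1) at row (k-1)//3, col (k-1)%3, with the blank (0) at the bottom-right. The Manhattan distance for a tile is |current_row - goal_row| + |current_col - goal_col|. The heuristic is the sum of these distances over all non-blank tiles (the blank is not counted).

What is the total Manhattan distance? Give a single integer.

Tile 8: at (0,0), goal (2,1), distance |0-2|+|0-1| = 3
Tile 5: at (0,1), goal (1,1), distance |0-1|+|1-1| = 1
Tile 7: at (0,2), goal (2,0), distance |0-2|+|2-0| = 4
Tile 1: at (1,0), goal (0,0), distance |1-0|+|0-0| = 1
Tile 3: at (1,1), goal (0,2), distance |1-0|+|1-2| = 2
Tile 4: at (1,2), goal (1,0), distance |1-1|+|2-0| = 2
Tile 6: at (2,1), goal (1,2), distance |2-1|+|1-2| = 2
Tile 2: at (2,2), goal (0,1), distance |2-0|+|2-1| = 3
Sum: 3 + 1 + 4 + 1 + 2 + 2 + 2 + 3 = 18

Answer: 18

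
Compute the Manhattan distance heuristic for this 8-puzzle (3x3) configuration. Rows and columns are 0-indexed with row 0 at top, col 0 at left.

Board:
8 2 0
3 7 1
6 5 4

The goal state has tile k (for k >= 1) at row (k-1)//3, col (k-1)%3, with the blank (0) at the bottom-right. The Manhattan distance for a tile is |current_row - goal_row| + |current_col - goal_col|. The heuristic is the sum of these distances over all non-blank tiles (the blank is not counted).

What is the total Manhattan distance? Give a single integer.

Tile 8: at (0,0), goal (2,1), distance |0-2|+|0-1| = 3
Tile 2: at (0,1), goal (0,1), distance |0-0|+|1-1| = 0
Tile 3: at (1,0), goal (0,2), distance |1-0|+|0-2| = 3
Tile 7: at (1,1), goal (2,0), distance |1-2|+|1-0| = 2
Tile 1: at (1,2), goal (0,0), distance |1-0|+|2-0| = 3
Tile 6: at (2,0), goal (1,2), distance |2-1|+|0-2| = 3
Tile 5: at (2,1), goal (1,1), distance |2-1|+|1-1| = 1
Tile 4: at (2,2), goal (1,0), distance |2-1|+|2-0| = 3
Sum: 3 + 0 + 3 + 2 + 3 + 3 + 1 + 3 = 18

Answer: 18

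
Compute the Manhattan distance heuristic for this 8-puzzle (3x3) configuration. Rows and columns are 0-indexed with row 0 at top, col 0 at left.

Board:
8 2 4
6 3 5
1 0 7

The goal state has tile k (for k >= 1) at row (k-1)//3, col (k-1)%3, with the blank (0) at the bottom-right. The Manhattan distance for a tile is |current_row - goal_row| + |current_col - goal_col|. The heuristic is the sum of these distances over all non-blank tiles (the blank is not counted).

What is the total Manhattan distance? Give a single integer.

Tile 8: at (0,0), goal (2,1), distance |0-2|+|0-1| = 3
Tile 2: at (0,1), goal (0,1), distance |0-0|+|1-1| = 0
Tile 4: at (0,2), goal (1,0), distance |0-1|+|2-0| = 3
Tile 6: at (1,0), goal (1,2), distance |1-1|+|0-2| = 2
Tile 3: at (1,1), goal (0,2), distance |1-0|+|1-2| = 2
Tile 5: at (1,2), goal (1,1), distance |1-1|+|2-1| = 1
Tile 1: at (2,0), goal (0,0), distance |2-0|+|0-0| = 2
Tile 7: at (2,2), goal (2,0), distance |2-2|+|2-0| = 2
Sum: 3 + 0 + 3 + 2 + 2 + 1 + 2 + 2 = 15

Answer: 15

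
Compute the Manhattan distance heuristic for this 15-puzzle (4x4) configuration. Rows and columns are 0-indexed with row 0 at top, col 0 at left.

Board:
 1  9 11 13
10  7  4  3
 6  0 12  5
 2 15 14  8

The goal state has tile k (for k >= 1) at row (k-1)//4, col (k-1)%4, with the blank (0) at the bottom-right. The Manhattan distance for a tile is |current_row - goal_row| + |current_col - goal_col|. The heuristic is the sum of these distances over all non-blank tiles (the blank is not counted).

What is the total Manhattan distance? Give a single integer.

Answer: 33

Derivation:
Tile 1: at (0,0), goal (0,0), distance |0-0|+|0-0| = 0
Tile 9: at (0,1), goal (2,0), distance |0-2|+|1-0| = 3
Tile 11: at (0,2), goal (2,2), distance |0-2|+|2-2| = 2
Tile 13: at (0,3), goal (3,0), distance |0-3|+|3-0| = 6
Tile 10: at (1,0), goal (2,1), distance |1-2|+|0-1| = 2
Tile 7: at (1,1), goal (1,2), distance |1-1|+|1-2| = 1
Tile 4: at (1,2), goal (0,3), distance |1-0|+|2-3| = 2
Tile 3: at (1,3), goal (0,2), distance |1-0|+|3-2| = 2
Tile 6: at (2,0), goal (1,1), distance |2-1|+|0-1| = 2
Tile 12: at (2,2), goal (2,3), distance |2-2|+|2-3| = 1
Tile 5: at (2,3), goal (1,0), distance |2-1|+|3-0| = 4
Tile 2: at (3,0), goal (0,1), distance |3-0|+|0-1| = 4
Tile 15: at (3,1), goal (3,2), distance |3-3|+|1-2| = 1
Tile 14: at (3,2), goal (3,1), distance |3-3|+|2-1| = 1
Tile 8: at (3,3), goal (1,3), distance |3-1|+|3-3| = 2
Sum: 0 + 3 + 2 + 6 + 2 + 1 + 2 + 2 + 2 + 1 + 4 + 4 + 1 + 1 + 2 = 33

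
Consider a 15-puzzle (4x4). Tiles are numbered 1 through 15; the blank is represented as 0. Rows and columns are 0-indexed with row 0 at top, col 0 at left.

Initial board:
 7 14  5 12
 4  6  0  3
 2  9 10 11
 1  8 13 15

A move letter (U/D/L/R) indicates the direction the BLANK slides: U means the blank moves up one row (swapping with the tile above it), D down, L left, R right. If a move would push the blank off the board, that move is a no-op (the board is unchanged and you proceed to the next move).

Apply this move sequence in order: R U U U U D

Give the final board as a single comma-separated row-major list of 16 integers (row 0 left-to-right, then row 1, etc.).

Answer: 7, 14, 5, 12, 4, 6, 3, 0, 2, 9, 10, 11, 1, 8, 13, 15

Derivation:
After move 1 (R):
 7 14  5 12
 4  6  3  0
 2  9 10 11
 1  8 13 15

After move 2 (U):
 7 14  5  0
 4  6  3 12
 2  9 10 11
 1  8 13 15

After move 3 (U):
 7 14  5  0
 4  6  3 12
 2  9 10 11
 1  8 13 15

After move 4 (U):
 7 14  5  0
 4  6  3 12
 2  9 10 11
 1  8 13 15

After move 5 (U):
 7 14  5  0
 4  6  3 12
 2  9 10 11
 1  8 13 15

After move 6 (D):
 7 14  5 12
 4  6  3  0
 2  9 10 11
 1  8 13 15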